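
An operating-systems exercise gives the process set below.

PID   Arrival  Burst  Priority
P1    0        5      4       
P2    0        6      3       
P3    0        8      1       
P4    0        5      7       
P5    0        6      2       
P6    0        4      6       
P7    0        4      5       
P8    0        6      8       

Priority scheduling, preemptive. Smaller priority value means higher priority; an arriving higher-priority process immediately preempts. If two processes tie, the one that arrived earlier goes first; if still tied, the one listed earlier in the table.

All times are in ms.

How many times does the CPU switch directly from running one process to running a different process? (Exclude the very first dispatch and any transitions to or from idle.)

Schedule: | P3 0-8 | P5 8-14 | P2 14-20 | P1 20-25 | P7 25-29 | P6 29-33 | P4 33-38 | P8 38-44 |
Completion: P1=25  P2=20  P3=8  P4=38  P5=14  P6=33  P7=29  P8=44
Turnaround (C−A): P1=25  P2=20  P3=8  P4=38  P5=14  P6=33  P7=29  P8=44

7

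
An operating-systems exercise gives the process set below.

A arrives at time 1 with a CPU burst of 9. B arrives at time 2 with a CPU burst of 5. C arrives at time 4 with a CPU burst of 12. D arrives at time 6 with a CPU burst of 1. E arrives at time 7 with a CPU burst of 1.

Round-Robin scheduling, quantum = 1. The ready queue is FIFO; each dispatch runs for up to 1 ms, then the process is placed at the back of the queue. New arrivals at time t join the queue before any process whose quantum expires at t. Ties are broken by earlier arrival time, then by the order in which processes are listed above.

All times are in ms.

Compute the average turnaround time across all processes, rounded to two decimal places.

13.80

Schedule: | idle 0-1 | A 1-2 | B 2-3 | A 3-4 | B 4-5 | C 5-6 | A 6-7 | B 7-8 | D 8-9 | C 9-10 | E 10-11 | A 11-12 | B 12-13 | C 13-14 | A 14-15 | B 15-16 | C 16-17 | A 17-18 | C 18-19 | A 19-20 | C 20-21 | A 21-22 | C 22-23 | A 23-24 | C 24-29 |
Completion: A=24  B=16  C=29  D=9  E=11
Turnaround (C−A): A=23  B=14  C=25  D=3  E=4
Turnaround times: A=23, B=14, C=25, D=3, E=4
Average turnaround = (23+14+25+3+4) / 5 = 69/5 = 13.80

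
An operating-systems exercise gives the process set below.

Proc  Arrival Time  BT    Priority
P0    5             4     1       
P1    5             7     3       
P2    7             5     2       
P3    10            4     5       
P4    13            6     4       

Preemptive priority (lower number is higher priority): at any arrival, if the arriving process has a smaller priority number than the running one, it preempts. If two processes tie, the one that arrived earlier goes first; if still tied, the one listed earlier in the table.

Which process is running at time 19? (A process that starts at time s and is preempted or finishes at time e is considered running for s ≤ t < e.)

Gantt: | idle 0-5 | P0 5-9 | P2 9-14 | P1 14-21 | P4 21-27 | P3 27-31 |
Completion: P0=9  P1=21  P2=14  P3=31  P4=27
Turnaround (C−A): P0=4  P1=16  P2=7  P3=21  P4=14

P1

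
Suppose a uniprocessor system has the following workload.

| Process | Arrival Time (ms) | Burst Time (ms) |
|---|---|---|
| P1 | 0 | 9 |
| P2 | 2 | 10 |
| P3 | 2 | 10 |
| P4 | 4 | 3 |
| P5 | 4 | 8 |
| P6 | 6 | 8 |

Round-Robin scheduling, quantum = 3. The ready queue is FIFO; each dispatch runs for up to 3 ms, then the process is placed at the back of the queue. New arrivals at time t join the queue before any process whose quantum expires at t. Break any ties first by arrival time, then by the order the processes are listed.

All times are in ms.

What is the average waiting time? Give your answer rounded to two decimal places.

Gantt: | P1 0-3 | P2 3-6 | P3 6-9 | P1 9-12 | P4 12-15 | P5 15-18 | P6 18-21 | P2 21-24 | P3 24-27 | P1 27-30 | P5 30-33 | P6 33-36 | P2 36-39 | P3 39-42 | P5 42-44 | P6 44-46 | P2 46-47 | P3 47-48 |
Completion: P1=30  P2=47  P3=48  P4=15  P5=44  P6=46
Turnaround (C−A): P1=30  P2=45  P3=46  P4=11  P5=40  P6=40
Waiting times: P1=21, P2=35, P3=36, P4=8, P5=32, P6=32
Average waiting = (21+35+36+8+32+32) / 6 = 164/6 = 27.33

27.33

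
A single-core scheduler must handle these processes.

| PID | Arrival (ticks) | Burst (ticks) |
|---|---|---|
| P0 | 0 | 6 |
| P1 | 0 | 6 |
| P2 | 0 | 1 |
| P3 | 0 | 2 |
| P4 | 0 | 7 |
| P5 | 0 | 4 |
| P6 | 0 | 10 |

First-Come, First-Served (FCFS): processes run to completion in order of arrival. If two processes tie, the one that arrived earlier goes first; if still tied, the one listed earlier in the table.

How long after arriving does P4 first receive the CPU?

Gantt: | P0 0-6 | P1 6-12 | P2 12-13 | P3 13-15 | P4 15-22 | P5 22-26 | P6 26-36 |
Completion: P0=6  P1=12  P2=13  P3=15  P4=22  P5=26  P6=36
Turnaround (C−A): P0=6  P1=12  P2=13  P3=15  P4=22  P5=26  P6=36
Response(P4) = first start − arrival = 15 − 0 = 15

15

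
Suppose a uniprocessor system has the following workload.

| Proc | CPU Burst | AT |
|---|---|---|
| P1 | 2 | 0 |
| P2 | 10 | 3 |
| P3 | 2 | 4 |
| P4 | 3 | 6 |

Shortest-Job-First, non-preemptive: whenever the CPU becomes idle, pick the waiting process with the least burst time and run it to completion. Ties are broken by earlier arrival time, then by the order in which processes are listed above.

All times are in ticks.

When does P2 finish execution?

13

Gantt: | P1 0-2 | idle 2-3 | P2 3-13 | P3 13-15 | P4 15-18 |
Completion: P1=2  P2=13  P3=15  P4=18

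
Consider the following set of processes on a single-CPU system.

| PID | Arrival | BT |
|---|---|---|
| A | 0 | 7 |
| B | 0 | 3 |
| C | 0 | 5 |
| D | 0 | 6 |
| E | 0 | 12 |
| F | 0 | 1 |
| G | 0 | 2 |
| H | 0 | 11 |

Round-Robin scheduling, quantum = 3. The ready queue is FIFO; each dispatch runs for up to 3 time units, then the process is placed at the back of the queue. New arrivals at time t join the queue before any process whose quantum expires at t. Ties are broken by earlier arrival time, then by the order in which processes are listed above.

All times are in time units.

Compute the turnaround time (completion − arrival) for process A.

Gantt: | A 0-3 | B 3-6 | C 6-9 | D 9-12 | E 12-15 | F 15-16 | G 16-18 | H 18-21 | A 21-24 | C 24-26 | D 26-29 | E 29-32 | H 32-35 | A 35-36 | E 36-39 | H 39-42 | E 42-45 | H 45-47 |
Completion: A=36  B=6  C=26  D=29  E=45  F=16  G=18  H=47
Turnaround(A) = completion − arrival = 36 − 0 = 36

36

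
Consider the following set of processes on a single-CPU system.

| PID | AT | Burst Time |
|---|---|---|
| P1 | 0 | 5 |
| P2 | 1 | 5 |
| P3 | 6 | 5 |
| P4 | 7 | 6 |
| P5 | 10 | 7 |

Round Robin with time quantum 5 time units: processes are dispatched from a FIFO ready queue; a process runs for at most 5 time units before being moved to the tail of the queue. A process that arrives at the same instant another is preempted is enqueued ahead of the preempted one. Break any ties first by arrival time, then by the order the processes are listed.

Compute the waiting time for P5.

Schedule: | P1 0-5 | P2 5-10 | P3 10-15 | P4 15-20 | P5 20-25 | P4 25-26 | P5 26-28 |
Completion: P1=5  P2=10  P3=15  P4=26  P5=28
Waiting(P5) = turnaround − burst = 18 − 7 = 11

11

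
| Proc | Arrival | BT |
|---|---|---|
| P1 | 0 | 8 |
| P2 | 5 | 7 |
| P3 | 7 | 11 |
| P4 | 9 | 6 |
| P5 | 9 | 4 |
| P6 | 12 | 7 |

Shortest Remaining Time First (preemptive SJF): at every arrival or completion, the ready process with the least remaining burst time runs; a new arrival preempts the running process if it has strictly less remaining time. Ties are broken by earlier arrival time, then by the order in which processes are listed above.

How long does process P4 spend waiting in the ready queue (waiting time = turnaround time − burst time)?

Timeline: | P1 0-8 | P2 8-9 | P5 9-13 | P2 13-19 | P4 19-25 | P6 25-32 | P3 32-43 |
Completion: P1=8  P2=19  P3=43  P4=25  P5=13  P6=32
Turnaround (C−A): P1=8  P2=14  P3=36  P4=16  P5=4  P6=20
Waiting(P4) = turnaround − burst = 16 − 6 = 10

10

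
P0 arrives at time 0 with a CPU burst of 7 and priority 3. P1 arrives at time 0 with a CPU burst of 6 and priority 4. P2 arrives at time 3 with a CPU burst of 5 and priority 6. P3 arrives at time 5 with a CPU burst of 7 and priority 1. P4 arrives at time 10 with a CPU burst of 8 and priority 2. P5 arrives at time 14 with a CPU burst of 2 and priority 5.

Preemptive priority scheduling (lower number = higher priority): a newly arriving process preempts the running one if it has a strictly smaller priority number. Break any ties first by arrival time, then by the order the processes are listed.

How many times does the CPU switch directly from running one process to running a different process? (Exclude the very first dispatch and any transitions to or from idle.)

Timeline: | P0 0-5 | P3 5-12 | P4 12-20 | P0 20-22 | P1 22-28 | P5 28-30 | P2 30-35 |
Completion: P0=22  P1=28  P2=35  P3=12  P4=20  P5=30

6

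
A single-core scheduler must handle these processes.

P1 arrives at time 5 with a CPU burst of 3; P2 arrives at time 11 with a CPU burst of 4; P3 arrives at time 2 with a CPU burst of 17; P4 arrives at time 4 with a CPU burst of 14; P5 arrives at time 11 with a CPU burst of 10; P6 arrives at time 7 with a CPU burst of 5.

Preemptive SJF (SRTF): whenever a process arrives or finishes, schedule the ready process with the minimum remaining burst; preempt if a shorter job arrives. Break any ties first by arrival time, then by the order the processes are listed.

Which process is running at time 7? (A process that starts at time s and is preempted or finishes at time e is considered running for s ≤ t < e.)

P1

Gantt: | idle 0-2 | P3 2-4 | P4 4-5 | P1 5-8 | P6 8-13 | P2 13-17 | P5 17-27 | P4 27-40 | P3 40-55 |
Completion: P1=8  P2=17  P3=55  P4=40  P5=27  P6=13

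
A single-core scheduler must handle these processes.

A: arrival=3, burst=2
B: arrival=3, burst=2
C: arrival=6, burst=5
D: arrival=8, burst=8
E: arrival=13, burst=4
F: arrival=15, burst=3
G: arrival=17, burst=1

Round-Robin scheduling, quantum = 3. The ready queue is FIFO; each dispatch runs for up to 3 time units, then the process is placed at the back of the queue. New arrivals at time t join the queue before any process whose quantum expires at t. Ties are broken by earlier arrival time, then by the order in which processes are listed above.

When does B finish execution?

7

Gantt: | idle 0-3 | A 3-5 | B 5-7 | C 7-10 | D 10-13 | C 13-15 | E 15-18 | D 18-21 | F 21-24 | G 24-25 | E 25-26 | D 26-28 |
Completion: A=5  B=7  C=15  D=28  E=26  F=24  G=25
Turnaround (C−A): A=2  B=4  C=9  D=20  E=13  F=9  G=8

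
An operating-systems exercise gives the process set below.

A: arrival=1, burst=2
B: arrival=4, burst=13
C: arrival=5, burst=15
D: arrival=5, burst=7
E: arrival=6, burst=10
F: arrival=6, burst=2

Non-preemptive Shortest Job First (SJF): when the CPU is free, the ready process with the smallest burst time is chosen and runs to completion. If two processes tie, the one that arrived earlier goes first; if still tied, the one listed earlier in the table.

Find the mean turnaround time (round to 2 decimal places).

Schedule: | idle 0-1 | A 1-3 | idle 3-4 | B 4-17 | F 17-19 | D 19-26 | E 26-36 | C 36-51 |
Completion: A=3  B=17  C=51  D=26  E=36  F=19
Turnaround (C−A): A=2  B=13  C=46  D=21  E=30  F=13
Turnaround times: A=2, B=13, C=46, D=21, E=30, F=13
Average turnaround = (2+13+46+21+30+13) / 6 = 125/6 = 20.83

20.83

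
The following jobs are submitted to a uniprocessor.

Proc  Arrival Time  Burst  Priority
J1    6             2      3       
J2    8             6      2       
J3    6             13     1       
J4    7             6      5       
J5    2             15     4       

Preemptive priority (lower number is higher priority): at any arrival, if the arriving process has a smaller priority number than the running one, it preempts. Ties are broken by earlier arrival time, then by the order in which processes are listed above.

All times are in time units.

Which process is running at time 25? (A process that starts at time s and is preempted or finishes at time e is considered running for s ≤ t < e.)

J1

Gantt: | idle 0-2 | J5 2-6 | J3 6-19 | J2 19-25 | J1 25-27 | J5 27-38 | J4 38-44 |
Completion: J1=27  J2=25  J3=19  J4=44  J5=38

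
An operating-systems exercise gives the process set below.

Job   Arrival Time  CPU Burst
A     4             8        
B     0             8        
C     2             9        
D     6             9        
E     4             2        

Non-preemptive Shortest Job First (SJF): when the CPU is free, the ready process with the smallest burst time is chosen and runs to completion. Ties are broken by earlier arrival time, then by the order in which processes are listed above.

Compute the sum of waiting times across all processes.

Gantt: | B 0-8 | E 8-10 | A 10-18 | C 18-27 | D 27-36 |
Completion: A=18  B=8  C=27  D=36  E=10
Turnaround (C−A): A=14  B=8  C=25  D=30  E=6
Waiting = turnaround − burst: A=6, B=0, C=16, D=21, E=4
Total waiting = 6 + 0 + 16 + 21 + 4 = 47

47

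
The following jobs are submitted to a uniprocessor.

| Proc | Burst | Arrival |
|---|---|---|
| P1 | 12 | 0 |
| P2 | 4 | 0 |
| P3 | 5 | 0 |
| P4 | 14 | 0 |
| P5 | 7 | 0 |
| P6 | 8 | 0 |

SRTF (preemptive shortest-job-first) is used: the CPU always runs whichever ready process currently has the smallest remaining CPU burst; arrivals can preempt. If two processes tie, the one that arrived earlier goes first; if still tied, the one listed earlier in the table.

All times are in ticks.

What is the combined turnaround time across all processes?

139

Timeline: | P2 0-4 | P3 4-9 | P5 9-16 | P6 16-24 | P1 24-36 | P4 36-50 |
Completion: P1=36  P2=4  P3=9  P4=50  P5=16  P6=24
Turnaround (C−A): P1=36  P2=4  P3=9  P4=50  P5=16  P6=24
Turnaround = completion − arrival: P1=36, P2=4, P3=9, P4=50, P5=16, P6=24
Total turnaround = 36 + 4 + 9 + 50 + 16 + 24 = 139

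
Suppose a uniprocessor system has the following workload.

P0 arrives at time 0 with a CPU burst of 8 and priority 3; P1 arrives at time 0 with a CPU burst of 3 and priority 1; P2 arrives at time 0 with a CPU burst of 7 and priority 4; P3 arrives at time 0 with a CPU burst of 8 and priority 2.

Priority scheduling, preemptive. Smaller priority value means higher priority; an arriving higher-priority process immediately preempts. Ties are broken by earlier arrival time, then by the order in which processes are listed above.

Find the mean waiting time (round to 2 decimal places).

8.25

Schedule: | P1 0-3 | P3 3-11 | P0 11-19 | P2 19-26 |
Completion: P0=19  P1=3  P2=26  P3=11
Waiting times: P0=11, P1=0, P2=19, P3=3
Average waiting = (11+0+19+3) / 4 = 33/4 = 8.25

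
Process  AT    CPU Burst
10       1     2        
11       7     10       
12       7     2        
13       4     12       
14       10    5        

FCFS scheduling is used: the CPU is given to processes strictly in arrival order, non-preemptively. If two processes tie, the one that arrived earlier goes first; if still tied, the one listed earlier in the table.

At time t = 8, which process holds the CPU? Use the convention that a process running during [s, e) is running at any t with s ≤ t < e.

13

Gantt: | idle 0-1 | 10 1-3 | idle 3-4 | 13 4-16 | 11 16-26 | 12 26-28 | 14 28-33 |
Completion: 10=3  11=26  12=28  13=16  14=33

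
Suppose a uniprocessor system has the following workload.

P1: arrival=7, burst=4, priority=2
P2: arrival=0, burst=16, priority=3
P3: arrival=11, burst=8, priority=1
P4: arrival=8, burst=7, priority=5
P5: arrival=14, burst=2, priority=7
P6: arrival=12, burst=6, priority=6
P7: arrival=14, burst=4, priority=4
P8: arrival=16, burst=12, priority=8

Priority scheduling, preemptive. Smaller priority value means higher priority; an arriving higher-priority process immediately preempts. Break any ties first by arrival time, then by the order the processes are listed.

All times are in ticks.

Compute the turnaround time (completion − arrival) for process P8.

43

Gantt: | P2 0-7 | P1 7-11 | P3 11-19 | P2 19-28 | P7 28-32 | P4 32-39 | P6 39-45 | P5 45-47 | P8 47-59 |
Completion: P1=11  P2=28  P3=19  P4=39  P5=47  P6=45  P7=32  P8=59
Turnaround (C−A): P1=4  P2=28  P3=8  P4=31  P5=33  P6=33  P7=18  P8=43
Turnaround(P8) = completion − arrival = 59 − 16 = 43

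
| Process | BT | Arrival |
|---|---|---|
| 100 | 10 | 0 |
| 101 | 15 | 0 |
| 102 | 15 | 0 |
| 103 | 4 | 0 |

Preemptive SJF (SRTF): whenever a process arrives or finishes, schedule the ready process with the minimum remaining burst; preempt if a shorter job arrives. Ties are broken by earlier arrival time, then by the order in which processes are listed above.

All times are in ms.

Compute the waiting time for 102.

29

Timeline: | 103 0-4 | 100 4-14 | 101 14-29 | 102 29-44 |
Completion: 100=14  101=29  102=44  103=4
Waiting(102) = turnaround − burst = 44 − 15 = 29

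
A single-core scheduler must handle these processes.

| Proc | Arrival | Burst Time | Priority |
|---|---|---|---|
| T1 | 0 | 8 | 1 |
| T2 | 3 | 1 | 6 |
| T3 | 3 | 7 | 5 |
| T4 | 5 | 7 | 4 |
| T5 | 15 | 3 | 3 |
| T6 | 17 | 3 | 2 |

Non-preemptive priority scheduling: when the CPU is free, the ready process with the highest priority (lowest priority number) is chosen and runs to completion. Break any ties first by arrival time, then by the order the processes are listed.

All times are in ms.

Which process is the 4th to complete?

Timeline: | T1 0-8 | T4 8-15 | T5 15-18 | T6 18-21 | T3 21-28 | T2 28-29 |
Completion: T1=8  T2=29  T3=28  T4=15  T5=18  T6=21
Finish order: T1 → T4 → T5 → T6 → T3 → T2

T6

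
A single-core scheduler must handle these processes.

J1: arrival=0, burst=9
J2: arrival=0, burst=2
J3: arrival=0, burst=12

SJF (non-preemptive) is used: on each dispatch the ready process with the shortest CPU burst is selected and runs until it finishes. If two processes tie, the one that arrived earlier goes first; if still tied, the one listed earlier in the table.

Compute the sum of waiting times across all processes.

13

Timeline: | J2 0-2 | J1 2-11 | J3 11-23 |
Completion: J1=11  J2=2  J3=23
Waiting = turnaround − burst: J1=2, J2=0, J3=11
Total waiting = 2 + 0 + 11 = 13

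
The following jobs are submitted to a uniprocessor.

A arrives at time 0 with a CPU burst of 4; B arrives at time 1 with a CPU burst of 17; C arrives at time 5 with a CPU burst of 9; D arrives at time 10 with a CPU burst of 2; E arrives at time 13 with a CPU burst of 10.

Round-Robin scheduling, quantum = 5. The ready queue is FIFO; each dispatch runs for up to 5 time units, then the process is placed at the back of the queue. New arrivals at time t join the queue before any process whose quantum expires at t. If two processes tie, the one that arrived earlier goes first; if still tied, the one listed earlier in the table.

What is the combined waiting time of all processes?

66

Gantt: | A 0-4 | B 4-9 | C 9-14 | B 14-19 | D 19-21 | E 21-26 | C 26-30 | B 30-35 | E 35-40 | B 40-42 |
Completion: A=4  B=42  C=30  D=21  E=40
Waiting = turnaround − burst: A=0, B=24, C=16, D=9, E=17
Total waiting = 0 + 24 + 16 + 9 + 17 = 66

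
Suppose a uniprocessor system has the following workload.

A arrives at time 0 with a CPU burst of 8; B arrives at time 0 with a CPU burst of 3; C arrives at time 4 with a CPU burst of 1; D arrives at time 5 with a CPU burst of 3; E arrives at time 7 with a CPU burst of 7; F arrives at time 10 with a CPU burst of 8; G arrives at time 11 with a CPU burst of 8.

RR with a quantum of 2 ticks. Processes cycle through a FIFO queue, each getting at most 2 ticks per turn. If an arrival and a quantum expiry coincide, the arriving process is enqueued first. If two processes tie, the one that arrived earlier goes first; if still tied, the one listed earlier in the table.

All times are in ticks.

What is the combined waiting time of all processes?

86

Schedule: | A 0-2 | B 2-4 | A 4-6 | C 6-7 | B 7-8 | D 8-10 | A 10-12 | E 12-14 | F 14-16 | D 16-17 | G 17-19 | A 19-21 | E 21-23 | F 23-25 | G 25-27 | E 27-29 | F 29-31 | G 31-33 | E 33-34 | F 34-36 | G 36-38 |
Completion: A=21  B=8  C=7  D=17  E=34  F=36  G=38
Waiting = turnaround − burst: A=13, B=5, C=2, D=9, E=20, F=18, G=19
Total waiting = 13 + 5 + 2 + 9 + 20 + 18 + 19 = 86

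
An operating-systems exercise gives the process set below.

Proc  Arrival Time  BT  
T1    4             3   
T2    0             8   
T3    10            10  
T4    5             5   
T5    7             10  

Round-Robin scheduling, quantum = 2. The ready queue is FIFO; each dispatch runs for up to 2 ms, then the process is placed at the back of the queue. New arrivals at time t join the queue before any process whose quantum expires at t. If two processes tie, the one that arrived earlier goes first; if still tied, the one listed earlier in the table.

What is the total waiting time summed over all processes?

58

Gantt: | T2 0-4 | T1 4-6 | T2 6-8 | T4 8-10 | T1 10-11 | T5 11-13 | T2 13-15 | T3 15-17 | T4 17-19 | T5 19-21 | T3 21-23 | T4 23-24 | T5 24-26 | T3 26-28 | T5 28-30 | T3 30-32 | T5 32-34 | T3 34-36 |
Completion: T1=11  T2=15  T3=36  T4=24  T5=34
Turnaround (C−A): T1=7  T2=15  T3=26  T4=19  T5=27
Waiting = turnaround − burst: T1=4, T2=7, T3=16, T4=14, T5=17
Total waiting = 4 + 7 + 16 + 14 + 17 = 58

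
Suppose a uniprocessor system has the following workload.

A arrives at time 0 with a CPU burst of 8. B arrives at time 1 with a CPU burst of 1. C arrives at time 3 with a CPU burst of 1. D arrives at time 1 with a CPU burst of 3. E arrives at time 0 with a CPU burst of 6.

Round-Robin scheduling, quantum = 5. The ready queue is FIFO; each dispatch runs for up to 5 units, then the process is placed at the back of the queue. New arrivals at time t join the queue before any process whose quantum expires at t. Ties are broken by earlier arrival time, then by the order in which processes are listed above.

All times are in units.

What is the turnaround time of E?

Timeline: | A 0-5 | E 5-10 | B 10-11 | D 11-14 | C 14-15 | A 15-18 | E 18-19 |
Completion: A=18  B=11  C=15  D=14  E=19
Turnaround (C−A): A=18  B=10  C=12  D=13  E=19
Turnaround(E) = completion − arrival = 19 − 0 = 19

19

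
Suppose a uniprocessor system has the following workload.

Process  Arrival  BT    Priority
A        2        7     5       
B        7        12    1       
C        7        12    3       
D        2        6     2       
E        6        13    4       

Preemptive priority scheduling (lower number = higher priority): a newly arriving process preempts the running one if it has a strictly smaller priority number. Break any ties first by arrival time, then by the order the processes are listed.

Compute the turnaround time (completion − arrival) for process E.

Schedule: | idle 0-2 | D 2-7 | B 7-19 | D 19-20 | C 20-32 | E 32-45 | A 45-52 |
Completion: A=52  B=19  C=32  D=20  E=45
Turnaround (C−A): A=50  B=12  C=25  D=18  E=39
Turnaround(E) = completion − arrival = 45 − 6 = 39

39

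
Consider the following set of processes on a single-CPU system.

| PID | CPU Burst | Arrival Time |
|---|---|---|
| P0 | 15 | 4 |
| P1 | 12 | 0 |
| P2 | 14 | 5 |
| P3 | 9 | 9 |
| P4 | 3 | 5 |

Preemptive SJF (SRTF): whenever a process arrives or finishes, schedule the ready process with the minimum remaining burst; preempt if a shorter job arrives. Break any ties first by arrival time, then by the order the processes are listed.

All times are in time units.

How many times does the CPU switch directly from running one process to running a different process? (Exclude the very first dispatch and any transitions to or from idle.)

Schedule: | P1 0-5 | P4 5-8 | P1 8-15 | P3 15-24 | P2 24-38 | P0 38-53 |
Completion: P0=53  P1=15  P2=38  P3=24  P4=8
Turnaround (C−A): P0=49  P1=15  P2=33  P3=15  P4=3

5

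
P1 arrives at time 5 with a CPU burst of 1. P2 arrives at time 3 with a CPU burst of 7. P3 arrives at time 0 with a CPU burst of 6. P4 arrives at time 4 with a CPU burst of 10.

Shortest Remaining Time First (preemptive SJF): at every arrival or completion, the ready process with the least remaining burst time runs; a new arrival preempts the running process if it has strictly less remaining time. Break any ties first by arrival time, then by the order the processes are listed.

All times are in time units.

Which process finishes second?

P1

Timeline: | P3 0-6 | P1 6-7 | P2 7-14 | P4 14-24 |
Completion: P1=7  P2=14  P3=6  P4=24
Turnaround (C−A): P1=2  P2=11  P3=6  P4=20
Finish order: P3 → P1 → P2 → P4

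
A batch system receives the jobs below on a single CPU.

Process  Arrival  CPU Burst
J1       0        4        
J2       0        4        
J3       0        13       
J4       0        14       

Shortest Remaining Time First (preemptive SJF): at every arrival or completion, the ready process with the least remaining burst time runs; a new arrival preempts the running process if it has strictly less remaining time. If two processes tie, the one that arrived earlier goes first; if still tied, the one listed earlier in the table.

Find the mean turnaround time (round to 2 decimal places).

17.00

Schedule: | J1 0-4 | J2 4-8 | J3 8-21 | J4 21-35 |
Completion: J1=4  J2=8  J3=21  J4=35
Turnaround (C−A): J1=4  J2=8  J3=21  J4=35
Turnaround times: J1=4, J2=8, J3=21, J4=35
Average turnaround = (4+8+21+35) / 4 = 68/4 = 17.00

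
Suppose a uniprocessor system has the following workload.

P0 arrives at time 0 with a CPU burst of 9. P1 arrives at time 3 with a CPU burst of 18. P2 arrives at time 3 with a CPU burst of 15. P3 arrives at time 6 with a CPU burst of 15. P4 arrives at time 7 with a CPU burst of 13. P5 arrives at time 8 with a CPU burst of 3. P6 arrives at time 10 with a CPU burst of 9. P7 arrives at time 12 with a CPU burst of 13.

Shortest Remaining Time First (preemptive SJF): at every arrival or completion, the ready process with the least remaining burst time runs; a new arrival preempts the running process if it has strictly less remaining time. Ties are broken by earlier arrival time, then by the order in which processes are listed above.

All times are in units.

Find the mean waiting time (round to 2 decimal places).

Timeline: | P0 0-9 | P5 9-12 | P6 12-21 | P4 21-34 | P7 34-47 | P2 47-62 | P3 62-77 | P1 77-95 |
Completion: P0=9  P1=95  P2=62  P3=77  P4=34  P5=12  P6=21  P7=47
Turnaround (C−A): P0=9  P1=92  P2=59  P3=71  P4=27  P5=4  P6=11  P7=35
Waiting times: P0=0, P1=74, P2=44, P3=56, P4=14, P5=1, P6=2, P7=22
Average waiting = (0+74+44+56+14+1+2+22) / 8 = 213/8 = 26.63

26.63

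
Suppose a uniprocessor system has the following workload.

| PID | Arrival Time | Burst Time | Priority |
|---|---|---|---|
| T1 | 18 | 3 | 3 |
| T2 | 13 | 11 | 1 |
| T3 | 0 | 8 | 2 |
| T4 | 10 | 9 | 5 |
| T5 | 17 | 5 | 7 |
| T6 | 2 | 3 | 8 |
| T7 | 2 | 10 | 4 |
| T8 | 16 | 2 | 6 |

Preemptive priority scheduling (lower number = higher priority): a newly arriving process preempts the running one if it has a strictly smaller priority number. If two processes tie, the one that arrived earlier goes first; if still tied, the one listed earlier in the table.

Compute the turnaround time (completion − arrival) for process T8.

27

Gantt: | T3 0-8 | T7 8-13 | T2 13-24 | T1 24-27 | T7 27-32 | T4 32-41 | T8 41-43 | T5 43-48 | T6 48-51 |
Completion: T1=27  T2=24  T3=8  T4=41  T5=48  T6=51  T7=32  T8=43
Turnaround(T8) = completion − arrival = 43 − 16 = 27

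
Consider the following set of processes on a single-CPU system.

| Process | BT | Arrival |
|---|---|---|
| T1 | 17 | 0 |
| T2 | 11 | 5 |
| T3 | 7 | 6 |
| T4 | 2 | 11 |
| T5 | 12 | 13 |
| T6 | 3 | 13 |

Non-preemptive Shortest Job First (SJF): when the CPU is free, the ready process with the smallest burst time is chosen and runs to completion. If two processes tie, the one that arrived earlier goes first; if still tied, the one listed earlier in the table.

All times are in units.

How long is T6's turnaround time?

Gantt: | T1 0-17 | T4 17-19 | T6 19-22 | T3 22-29 | T2 29-40 | T5 40-52 |
Completion: T1=17  T2=40  T3=29  T4=19  T5=52  T6=22
Turnaround (C−A): T1=17  T2=35  T3=23  T4=8  T5=39  T6=9
Turnaround(T6) = completion − arrival = 22 − 13 = 9

9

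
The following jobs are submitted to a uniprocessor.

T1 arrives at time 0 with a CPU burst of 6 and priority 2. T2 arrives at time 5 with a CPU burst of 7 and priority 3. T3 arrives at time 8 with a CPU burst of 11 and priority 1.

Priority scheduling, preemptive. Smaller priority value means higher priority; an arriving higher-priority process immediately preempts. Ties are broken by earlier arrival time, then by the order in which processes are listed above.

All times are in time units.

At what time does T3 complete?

19

Schedule: | T1 0-6 | T2 6-8 | T3 8-19 | T2 19-24 |
Completion: T1=6  T2=24  T3=19
Turnaround (C−A): T1=6  T2=19  T3=11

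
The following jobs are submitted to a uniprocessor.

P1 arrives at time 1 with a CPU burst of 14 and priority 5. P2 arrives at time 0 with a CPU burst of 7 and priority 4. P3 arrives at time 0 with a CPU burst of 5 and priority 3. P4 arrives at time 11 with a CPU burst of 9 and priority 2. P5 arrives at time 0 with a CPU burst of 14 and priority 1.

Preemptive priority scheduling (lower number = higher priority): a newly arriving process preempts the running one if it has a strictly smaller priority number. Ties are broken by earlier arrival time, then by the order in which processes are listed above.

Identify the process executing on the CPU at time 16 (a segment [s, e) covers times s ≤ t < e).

P4

Gantt: | P5 0-14 | P4 14-23 | P3 23-28 | P2 28-35 | P1 35-49 |
Completion: P1=49  P2=35  P3=28  P4=23  P5=14
Turnaround (C−A): P1=48  P2=35  P3=28  P4=12  P5=14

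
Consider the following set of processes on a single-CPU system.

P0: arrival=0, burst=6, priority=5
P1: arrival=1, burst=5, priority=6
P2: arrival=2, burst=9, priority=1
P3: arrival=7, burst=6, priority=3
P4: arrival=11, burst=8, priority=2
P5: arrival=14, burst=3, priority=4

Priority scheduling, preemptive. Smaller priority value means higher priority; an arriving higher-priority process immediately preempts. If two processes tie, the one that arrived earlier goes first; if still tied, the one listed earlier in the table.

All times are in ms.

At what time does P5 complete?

Timeline: | P0 0-2 | P2 2-11 | P4 11-19 | P3 19-25 | P5 25-28 | P0 28-32 | P1 32-37 |
Completion: P0=32  P1=37  P2=11  P3=25  P4=19  P5=28

28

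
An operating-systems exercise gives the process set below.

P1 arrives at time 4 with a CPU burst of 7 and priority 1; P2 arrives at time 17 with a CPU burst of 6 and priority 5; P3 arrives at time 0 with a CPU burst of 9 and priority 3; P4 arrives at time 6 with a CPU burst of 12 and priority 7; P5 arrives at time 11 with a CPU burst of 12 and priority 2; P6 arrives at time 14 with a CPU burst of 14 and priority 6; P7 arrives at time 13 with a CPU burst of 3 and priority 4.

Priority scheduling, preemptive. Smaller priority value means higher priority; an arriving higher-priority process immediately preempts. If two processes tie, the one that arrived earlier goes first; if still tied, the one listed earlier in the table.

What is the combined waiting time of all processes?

116

Schedule: | P3 0-4 | P1 4-11 | P5 11-23 | P3 23-28 | P7 28-31 | P2 31-37 | P6 37-51 | P4 51-63 |
Completion: P1=11  P2=37  P3=28  P4=63  P5=23  P6=51  P7=31
Turnaround (C−A): P1=7  P2=20  P3=28  P4=57  P5=12  P6=37  P7=18
Waiting = turnaround − burst: P1=0, P2=14, P3=19, P4=45, P5=0, P6=23, P7=15
Total waiting = 0 + 14 + 19 + 45 + 0 + 23 + 15 = 116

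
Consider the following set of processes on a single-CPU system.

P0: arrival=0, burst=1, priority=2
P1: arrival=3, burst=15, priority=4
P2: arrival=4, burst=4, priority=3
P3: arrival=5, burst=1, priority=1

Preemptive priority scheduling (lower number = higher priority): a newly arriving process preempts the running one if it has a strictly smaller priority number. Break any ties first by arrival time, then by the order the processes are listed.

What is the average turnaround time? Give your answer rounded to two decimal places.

Schedule: | P0 0-1 | idle 1-3 | P1 3-4 | P2 4-5 | P3 5-6 | P2 6-9 | P1 9-23 |
Completion: P0=1  P1=23  P2=9  P3=6
Turnaround (C−A): P0=1  P1=20  P2=5  P3=1
Turnaround times: P0=1, P1=20, P2=5, P3=1
Average turnaround = (1+20+5+1) / 4 = 27/4 = 6.75

6.75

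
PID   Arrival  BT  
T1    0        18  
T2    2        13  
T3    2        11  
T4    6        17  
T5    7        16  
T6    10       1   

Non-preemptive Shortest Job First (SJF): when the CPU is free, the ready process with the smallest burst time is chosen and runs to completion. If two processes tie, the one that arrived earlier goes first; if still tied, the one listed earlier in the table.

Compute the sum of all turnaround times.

218

Schedule: | T1 0-18 | T6 18-19 | T3 19-30 | T2 30-43 | T5 43-59 | T4 59-76 |
Completion: T1=18  T2=43  T3=30  T4=76  T5=59  T6=19
Turnaround (C−A): T1=18  T2=41  T3=28  T4=70  T5=52  T6=9
Turnaround = completion − arrival: T1=18, T2=41, T3=28, T4=70, T5=52, T6=9
Total turnaround = 18 + 41 + 28 + 70 + 52 + 9 = 218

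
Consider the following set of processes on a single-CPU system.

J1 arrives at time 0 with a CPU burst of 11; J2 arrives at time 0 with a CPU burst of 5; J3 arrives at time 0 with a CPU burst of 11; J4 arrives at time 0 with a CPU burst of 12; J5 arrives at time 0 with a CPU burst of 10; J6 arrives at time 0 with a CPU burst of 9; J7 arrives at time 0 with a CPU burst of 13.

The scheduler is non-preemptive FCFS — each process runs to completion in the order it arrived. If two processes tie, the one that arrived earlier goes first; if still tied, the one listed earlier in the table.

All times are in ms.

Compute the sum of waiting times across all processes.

Gantt: | J1 0-11 | J2 11-16 | J3 16-27 | J4 27-39 | J5 39-49 | J6 49-58 | J7 58-71 |
Completion: J1=11  J2=16  J3=27  J4=39  J5=49  J6=58  J7=71
Turnaround (C−A): J1=11  J2=16  J3=27  J4=39  J5=49  J6=58  J7=71
Waiting = turnaround − burst: J1=0, J2=11, J3=16, J4=27, J5=39, J6=49, J7=58
Total waiting = 0 + 11 + 16 + 27 + 39 + 49 + 58 = 200

200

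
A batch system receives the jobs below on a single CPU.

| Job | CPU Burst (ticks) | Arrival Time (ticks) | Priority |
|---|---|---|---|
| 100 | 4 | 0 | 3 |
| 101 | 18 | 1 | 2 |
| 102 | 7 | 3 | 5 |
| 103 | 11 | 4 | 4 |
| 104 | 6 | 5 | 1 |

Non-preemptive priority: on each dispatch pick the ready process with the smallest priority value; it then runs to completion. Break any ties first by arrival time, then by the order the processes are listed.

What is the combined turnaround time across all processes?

Schedule: | 100 0-4 | 101 4-22 | 104 22-28 | 103 28-39 | 102 39-46 |
Completion: 100=4  101=22  102=46  103=39  104=28
Turnaround = completion − arrival: 100=4, 101=21, 102=43, 103=35, 104=23
Total turnaround = 4 + 21 + 43 + 35 + 23 = 126

126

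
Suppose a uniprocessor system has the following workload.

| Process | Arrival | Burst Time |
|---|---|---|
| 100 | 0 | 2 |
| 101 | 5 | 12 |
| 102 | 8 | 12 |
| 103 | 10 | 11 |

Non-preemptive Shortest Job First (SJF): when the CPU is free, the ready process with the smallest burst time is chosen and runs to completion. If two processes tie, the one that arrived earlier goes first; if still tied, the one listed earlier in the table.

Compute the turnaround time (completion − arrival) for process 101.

12

Gantt: | 100 0-2 | idle 2-5 | 101 5-17 | 103 17-28 | 102 28-40 |
Completion: 100=2  101=17  102=40  103=28
Turnaround(101) = completion − arrival = 17 − 5 = 12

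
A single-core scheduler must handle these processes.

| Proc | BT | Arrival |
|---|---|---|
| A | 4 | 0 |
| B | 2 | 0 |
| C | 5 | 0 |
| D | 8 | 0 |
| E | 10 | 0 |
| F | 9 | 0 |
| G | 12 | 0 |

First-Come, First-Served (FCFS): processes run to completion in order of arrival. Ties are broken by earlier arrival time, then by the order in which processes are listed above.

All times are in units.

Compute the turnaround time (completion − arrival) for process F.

Schedule: | A 0-4 | B 4-6 | C 6-11 | D 11-19 | E 19-29 | F 29-38 | G 38-50 |
Completion: A=4  B=6  C=11  D=19  E=29  F=38  G=50
Turnaround (C−A): A=4  B=6  C=11  D=19  E=29  F=38  G=50
Turnaround(F) = completion − arrival = 38 − 0 = 38

38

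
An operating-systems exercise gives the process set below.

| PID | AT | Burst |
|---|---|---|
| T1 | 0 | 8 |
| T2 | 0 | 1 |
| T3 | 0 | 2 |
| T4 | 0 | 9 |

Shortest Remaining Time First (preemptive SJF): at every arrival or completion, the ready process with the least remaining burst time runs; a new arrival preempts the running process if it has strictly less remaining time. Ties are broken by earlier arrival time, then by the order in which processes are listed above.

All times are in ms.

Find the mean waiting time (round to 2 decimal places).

3.75

Gantt: | T2 0-1 | T3 1-3 | T1 3-11 | T4 11-20 |
Completion: T1=11  T2=1  T3=3  T4=20
Turnaround (C−A): T1=11  T2=1  T3=3  T4=20
Waiting times: T1=3, T2=0, T3=1, T4=11
Average waiting = (3+0+1+11) / 4 = 15/4 = 3.75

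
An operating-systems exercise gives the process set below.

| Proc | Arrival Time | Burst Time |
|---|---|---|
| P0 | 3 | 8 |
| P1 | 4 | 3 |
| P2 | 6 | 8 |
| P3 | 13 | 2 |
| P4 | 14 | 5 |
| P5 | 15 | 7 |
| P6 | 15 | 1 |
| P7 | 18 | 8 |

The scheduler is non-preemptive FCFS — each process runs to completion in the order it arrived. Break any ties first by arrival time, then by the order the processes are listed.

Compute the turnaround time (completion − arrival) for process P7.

27

Timeline: | idle 0-3 | P0 3-11 | P1 11-14 | P2 14-22 | P3 22-24 | P4 24-29 | P5 29-36 | P6 36-37 | P7 37-45 |
Completion: P0=11  P1=14  P2=22  P3=24  P4=29  P5=36  P6=37  P7=45
Turnaround(P7) = completion − arrival = 45 − 18 = 27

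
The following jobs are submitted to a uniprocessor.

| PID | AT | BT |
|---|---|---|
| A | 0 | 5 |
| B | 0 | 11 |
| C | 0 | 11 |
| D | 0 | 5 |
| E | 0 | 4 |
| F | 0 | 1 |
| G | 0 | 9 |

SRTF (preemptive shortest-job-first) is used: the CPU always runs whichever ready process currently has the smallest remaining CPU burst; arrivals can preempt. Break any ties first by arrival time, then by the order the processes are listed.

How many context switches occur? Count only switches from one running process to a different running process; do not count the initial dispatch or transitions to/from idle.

Schedule: | F 0-1 | E 1-5 | A 5-10 | D 10-15 | G 15-24 | B 24-35 | C 35-46 |
Completion: A=10  B=35  C=46  D=15  E=5  F=1  G=24

6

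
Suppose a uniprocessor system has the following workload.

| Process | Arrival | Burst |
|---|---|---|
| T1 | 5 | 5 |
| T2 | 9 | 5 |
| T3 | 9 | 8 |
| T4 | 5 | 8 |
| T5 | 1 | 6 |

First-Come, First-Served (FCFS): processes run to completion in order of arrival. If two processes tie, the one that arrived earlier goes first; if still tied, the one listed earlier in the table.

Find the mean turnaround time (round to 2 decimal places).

Schedule: | idle 0-1 | T5 1-7 | T1 7-12 | T4 12-20 | T2 20-25 | T3 25-33 |
Completion: T1=12  T2=25  T3=33  T4=20  T5=7
Turnaround (C−A): T1=7  T2=16  T3=24  T4=15  T5=6
Turnaround times: T1=7, T2=16, T3=24, T4=15, T5=6
Average turnaround = (7+16+24+15+6) / 5 = 68/5 = 13.60

13.60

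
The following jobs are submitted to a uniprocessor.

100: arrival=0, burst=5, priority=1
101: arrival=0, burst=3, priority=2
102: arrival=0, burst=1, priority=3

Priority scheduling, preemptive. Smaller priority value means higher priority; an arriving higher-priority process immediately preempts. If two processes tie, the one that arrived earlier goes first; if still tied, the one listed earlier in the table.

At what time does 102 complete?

Schedule: | 100 0-5 | 101 5-8 | 102 8-9 |
Completion: 100=5  101=8  102=9
Turnaround (C−A): 100=5  101=8  102=9

9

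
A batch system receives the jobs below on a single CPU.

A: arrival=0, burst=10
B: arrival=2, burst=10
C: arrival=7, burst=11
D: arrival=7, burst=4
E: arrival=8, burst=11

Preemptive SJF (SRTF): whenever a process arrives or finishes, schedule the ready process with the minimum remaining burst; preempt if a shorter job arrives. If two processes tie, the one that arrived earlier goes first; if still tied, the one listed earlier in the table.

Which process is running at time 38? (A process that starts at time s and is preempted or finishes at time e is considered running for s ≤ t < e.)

Timeline: | A 0-10 | D 10-14 | B 14-24 | C 24-35 | E 35-46 |
Completion: A=10  B=24  C=35  D=14  E=46
Turnaround (C−A): A=10  B=22  C=28  D=7  E=38

E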